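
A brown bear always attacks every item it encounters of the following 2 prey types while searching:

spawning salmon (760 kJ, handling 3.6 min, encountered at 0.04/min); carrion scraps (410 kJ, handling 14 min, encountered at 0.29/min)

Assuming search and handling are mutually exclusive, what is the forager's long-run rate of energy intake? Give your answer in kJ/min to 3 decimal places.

28.689 kJ/min

R = Σλ_iE_i / (1 + Σλ_ih_i)
Numerator: 0.04×760 + 0.29×410 = 149.3
Denominator: 1 + 0.04×3.6 + 0.29×14 = 5.204
R = 149.3/5.204 = 28.69 kJ/min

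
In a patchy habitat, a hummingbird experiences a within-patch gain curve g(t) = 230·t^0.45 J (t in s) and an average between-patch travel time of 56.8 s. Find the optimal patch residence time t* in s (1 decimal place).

By the marginal value theorem, leave when the instantaneous gain rate g'(t) equals the habitat-wide average g(t)/(T + t).
g'(t) = 0.45·230·t^-0.55. Setting 0.45·230·t^-0.55 = 230·t^0.45/(56.8+t) gives 0.45(56.8+t) = t, so 0.55·t = 0.45×56.8.
t* = 0.45×56.8/0.55 = 46.47 s.

46.5 s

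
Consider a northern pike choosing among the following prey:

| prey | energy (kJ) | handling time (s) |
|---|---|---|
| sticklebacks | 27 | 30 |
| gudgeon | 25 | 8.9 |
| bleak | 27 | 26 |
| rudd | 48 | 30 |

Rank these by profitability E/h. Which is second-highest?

In descending order of E/h:
gudgeon: 25/8.9 = 2.81 kJ/s
rudd: 48/30 = 1.6 kJ/s
bleak: 27/26 = 1.04 kJ/s
sticklebacks: 27/30 = 0.9 kJ/s

rudd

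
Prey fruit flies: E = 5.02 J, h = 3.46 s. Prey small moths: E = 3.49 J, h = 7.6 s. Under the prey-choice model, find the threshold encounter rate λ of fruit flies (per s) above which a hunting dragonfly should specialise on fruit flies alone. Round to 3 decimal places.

0.134 per s

The zero-one rule: include small moths iff E₂/h₂ > λE₁/(1+λh₁). Equality gives the switch point.
λE₁h₂ = E₂ + λE₂h₁ ⇒ λ = E₂/(E₁h₂ − E₂h₁) = 3.49/(38.15 − 12.08) = 0.1338 per s.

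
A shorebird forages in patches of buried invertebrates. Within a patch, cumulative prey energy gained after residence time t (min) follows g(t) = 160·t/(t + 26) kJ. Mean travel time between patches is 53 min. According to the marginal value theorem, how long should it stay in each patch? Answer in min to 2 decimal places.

Maximise g(t)/(T+t): set derivative to zero → g'(t)(T+t) = g(t).
g'(t) = 160·26/(t + 26)². Setting 160·26/(t+26)² = 160t/[(t+26)(53+t)] gives 26(53+t) = t(t+26), so t² = 26×53 = 1378.
t* = √1378 = 37.12 min.

37.12 min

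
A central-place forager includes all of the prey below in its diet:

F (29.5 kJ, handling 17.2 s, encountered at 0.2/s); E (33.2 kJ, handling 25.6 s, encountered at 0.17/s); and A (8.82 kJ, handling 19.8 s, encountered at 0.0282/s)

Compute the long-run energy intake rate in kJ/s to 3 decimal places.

R = Σλ_iE_i / (1 + Σλ_ih_i)
Numerator: 0.2×29.5 + 0.17×33.2 + 0.0282×8.82 = 11.79
Denominator: 1 + 0.2×17.2 + 0.17×25.6 + 0.0282×19.8 = 9.35
R = 11.79/9.35 = 1.261 kJ/s

1.261 kJ/s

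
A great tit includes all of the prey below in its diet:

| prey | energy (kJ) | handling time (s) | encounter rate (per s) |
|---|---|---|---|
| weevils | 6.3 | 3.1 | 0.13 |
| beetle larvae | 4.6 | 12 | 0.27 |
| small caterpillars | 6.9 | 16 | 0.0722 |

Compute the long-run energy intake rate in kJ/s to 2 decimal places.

0.44 kJ/s

R = Σλ_iE_i / (1 + Σλ_ih_i)
Numerator: 0.13×6.3 + 0.27×4.6 + 0.0722×6.9 = 2.559
Denominator: 1 + 0.13×3.1 + 0.27×12 + 0.0722×16 = 5.798
R = 2.559/5.798 = 0.4414 kJ/s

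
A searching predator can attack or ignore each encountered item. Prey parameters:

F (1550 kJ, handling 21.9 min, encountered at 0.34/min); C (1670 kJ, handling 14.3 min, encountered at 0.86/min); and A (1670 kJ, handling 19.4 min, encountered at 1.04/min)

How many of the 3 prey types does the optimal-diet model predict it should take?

Profitabilities (E/h, kJ/min): C 117, A 86.1, F 70.8. Add prey in this order while the next type's profitability exceeds the intake rate on those already taken.
Rate on top 1: 108. A: 86.1 < 108 → exclude; stop.
Optimal diet: C — 1 of 3 types.

1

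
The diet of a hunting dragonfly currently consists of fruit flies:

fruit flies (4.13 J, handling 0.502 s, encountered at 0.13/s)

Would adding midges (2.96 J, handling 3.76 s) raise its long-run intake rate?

Yes

Intake rate on the current diet: R = (0.13×4.13) / (1 + 0.13×0.502) = 0.5369/1.065 = 0.504 J/s.
Profitability of midges: 2.96/3.76 = 0.7872 J/s.
Since 0.7872 > R, including midges increases the long-run rate.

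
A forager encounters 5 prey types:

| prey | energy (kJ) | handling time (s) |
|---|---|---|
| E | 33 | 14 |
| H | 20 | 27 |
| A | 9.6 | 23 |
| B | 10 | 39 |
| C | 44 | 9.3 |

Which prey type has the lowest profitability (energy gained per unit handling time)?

B

Profitability E/h (kJ/s): E = 33/14 = 2.36, H = 20/27 = 0.741, A = 9.6/23 = 0.417, B = 10/39 = 0.256, C = 44/9.3 = 4.73.
Ranked: C > E > H > A > B.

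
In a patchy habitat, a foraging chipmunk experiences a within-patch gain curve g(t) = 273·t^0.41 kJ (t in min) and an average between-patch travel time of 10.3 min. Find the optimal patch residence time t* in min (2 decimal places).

7.16 min

Optimal t* satisfies g'(t*) = g(t*)/(T + t*).
g'(t) = 0.41·273·t^-0.59. Setting 0.41·273·t^-0.59 = 273·t^0.41/(10.3+t) gives 0.41(10.3+t) = t, so 0.59·t = 0.41×10.3.
t* = 0.41×10.3/0.59 = 7.158 min.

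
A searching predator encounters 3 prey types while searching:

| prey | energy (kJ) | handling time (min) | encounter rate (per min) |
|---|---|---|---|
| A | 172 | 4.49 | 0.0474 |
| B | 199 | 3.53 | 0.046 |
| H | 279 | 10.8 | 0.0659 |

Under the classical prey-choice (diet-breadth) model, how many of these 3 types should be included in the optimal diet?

3

Rank by E/h (kJ/min): B 56.4, A 38.3, H 25.8. Include each in turn until the next type's E/h falls below the running intake rate.
Rate on top 1: 7.875. A: 38.3 > 7.875 → include.
Rate on top 2: 12.58. H: 25.8 > 12.58 → include.
Optimal diet: B, A, H — 3 of 3 types.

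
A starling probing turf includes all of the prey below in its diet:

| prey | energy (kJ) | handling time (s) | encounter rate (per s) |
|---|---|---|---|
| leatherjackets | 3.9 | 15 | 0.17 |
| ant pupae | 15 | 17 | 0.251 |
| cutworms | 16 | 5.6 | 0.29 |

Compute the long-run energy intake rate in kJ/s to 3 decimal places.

Energy encountered per unit search time: 0.17×3.9 + 0.251×15 + 0.29×16 = 9.068 kJ/s.
Handling time per unit search time: 0.17×15 + 0.251×17 + 0.29×5.6 = 8.441.
Rate = 9.068/(1 + 8.441) = 0.9605 kJ/s.

0.960 kJ/s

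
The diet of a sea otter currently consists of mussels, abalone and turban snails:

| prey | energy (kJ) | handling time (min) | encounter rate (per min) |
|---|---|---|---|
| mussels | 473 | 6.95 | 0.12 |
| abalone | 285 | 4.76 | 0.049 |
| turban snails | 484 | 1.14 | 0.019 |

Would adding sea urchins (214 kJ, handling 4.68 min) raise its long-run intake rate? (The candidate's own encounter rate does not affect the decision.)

Yes

Intake rate on the current diet: R = (0.12×473 + 0.049×285 + 0.019×484) / (1 + 0.12×6.95 + 0.049×4.76 + 0.019×1.14) = 79.92/2.089 = 38.26 kJ/min.
sea urchins: E/h = 214/4.68 = 45.73 kJ/min.
Since 45.73 > R, including sea urchins increases the long-run rate.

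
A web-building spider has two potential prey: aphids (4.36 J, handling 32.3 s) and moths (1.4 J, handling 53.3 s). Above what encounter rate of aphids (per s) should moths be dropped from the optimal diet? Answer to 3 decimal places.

0.007 per s

At the threshold, the rate on aphids alone equals the profitability of moths: λ·4.36/(1 + λ·32.3) = 1.4/53.3 = 0.02627.
Rearranging, λ(4.36 − 0.02627×32.3) = 0.02627, so λ = 0.02627/3.512 = 0.00748 per s.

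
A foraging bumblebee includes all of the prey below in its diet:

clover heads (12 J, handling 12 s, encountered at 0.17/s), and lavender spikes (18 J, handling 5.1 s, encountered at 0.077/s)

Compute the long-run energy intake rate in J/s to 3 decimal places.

0.998 J/s

Energy encountered per unit search time: 0.17×12 + 0.077×18 = 3.426 J/s.
Handling time per unit search time: 0.17×12 + 0.077×5.1 = 2.433.
Rate = 3.426/(1 + 2.433) = 0.998 J/s.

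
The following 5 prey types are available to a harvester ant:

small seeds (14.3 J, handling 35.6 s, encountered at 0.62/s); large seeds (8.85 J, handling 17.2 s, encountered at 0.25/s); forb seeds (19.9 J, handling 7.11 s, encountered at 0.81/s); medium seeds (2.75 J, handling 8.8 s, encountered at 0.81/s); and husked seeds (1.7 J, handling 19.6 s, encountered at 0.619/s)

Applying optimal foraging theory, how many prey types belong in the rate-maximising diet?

1

Rank by E/h (J/s): forb seeds 2.8, large seeds 0.515, small seeds 0.402, medium seeds 0.312, husked seeds 0.0867. Include each in turn until the next type's E/h falls below the running intake rate.
Rate on top 1: 2.385. large seeds: 0.515 < 2.385 → exclude; stop.
Optimal diet: forb seeds — 1 of 5 types.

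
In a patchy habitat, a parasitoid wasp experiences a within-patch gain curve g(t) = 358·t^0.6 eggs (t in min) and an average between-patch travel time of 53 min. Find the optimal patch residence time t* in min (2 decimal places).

Optimal t* satisfies g'(t*) = g(t*)/(T + t*).
g'(t) = 0.6·358·t^-0.4. Setting 0.6·358·t^-0.4 = 358·t^0.6/(53+t) gives 0.6(53+t) = t, so 0.40·t = 0.6×53.
t* = 0.6×53/0.40 = 79.5 min.

79.50 min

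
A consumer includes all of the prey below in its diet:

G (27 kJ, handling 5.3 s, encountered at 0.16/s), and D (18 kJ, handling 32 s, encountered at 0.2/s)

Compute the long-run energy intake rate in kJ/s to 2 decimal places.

Energy encountered per unit search time: 0.16×27 + 0.2×18 = 7.92 kJ/s.
Handling time per unit search time: 0.16×5.3 + 0.2×32 = 7.248.
Rate = 7.92/(1 + 7.248) = 0.9602 kJ/s.

0.96 kJ/s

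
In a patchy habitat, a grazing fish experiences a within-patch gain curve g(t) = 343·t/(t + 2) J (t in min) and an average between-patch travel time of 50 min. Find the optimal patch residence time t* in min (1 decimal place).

By the marginal value theorem, leave when the instantaneous gain rate g'(t) equals the habitat-wide average g(t)/(T + t).
g'(t) = 343·2/(t + 2)². Setting 343·2/(t+2)² = 343t/[(t+2)(50+t)] gives 2(50+t) = t(t+2), so t² = 2×50 = 100.
t* = √100 = 10 min.

10.0 min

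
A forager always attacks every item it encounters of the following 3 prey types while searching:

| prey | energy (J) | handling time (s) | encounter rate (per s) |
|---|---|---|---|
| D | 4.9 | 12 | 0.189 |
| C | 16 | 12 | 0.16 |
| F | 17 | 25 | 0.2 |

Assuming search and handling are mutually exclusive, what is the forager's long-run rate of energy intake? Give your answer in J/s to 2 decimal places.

0.68 J/s

R = Σλ_iE_i / (1 + Σλ_ih_i)
Numerator: 0.189×4.9 + 0.16×16 + 0.2×17 = 6.886
Denominator: 1 + 0.189×12 + 0.16×12 + 0.2×25 = 10.19
R = 6.886/10.19 = 0.6759 J/s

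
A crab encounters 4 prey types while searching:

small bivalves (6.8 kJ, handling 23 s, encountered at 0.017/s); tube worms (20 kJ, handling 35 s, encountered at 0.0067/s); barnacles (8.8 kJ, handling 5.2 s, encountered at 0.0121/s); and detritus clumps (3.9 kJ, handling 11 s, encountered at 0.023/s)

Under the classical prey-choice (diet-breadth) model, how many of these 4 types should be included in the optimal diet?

4

E/h in descending order: barnacles 1.69, tube worms 0.571, detritus clumps 0.355, small bivalves 0.296 kJ/s. The optimal diet is the largest prefix of this list for which every included type satisfies E_i/h_i > R on the types above it.
Rate on top 1: 0.1002. tube worms: 0.571 > 0.1002 → include.
Rate on top 2: 0.1854. detritus clumps: 0.355 > 0.1854 → include.
Rate on top 3: 0.213. small bivalves: 0.296 > 0.213 → include.
Optimal diet: barnacles, tube worms, detritus clumps, small bivalves — 4 of 4 types.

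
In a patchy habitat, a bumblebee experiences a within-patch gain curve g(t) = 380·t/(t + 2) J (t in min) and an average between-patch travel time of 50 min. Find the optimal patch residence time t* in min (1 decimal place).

By the marginal value theorem, leave when the instantaneous gain rate g'(t) equals the habitat-wide average g(t)/(T + t).
g'(t) = 380·2/(t + 2)². Setting 380·2/(t+2)² = 380t/[(t+2)(50+t)] gives 2(50+t) = t(t+2), so t² = 2×50 = 100.
t* = √100 = 10 min.

10.0 min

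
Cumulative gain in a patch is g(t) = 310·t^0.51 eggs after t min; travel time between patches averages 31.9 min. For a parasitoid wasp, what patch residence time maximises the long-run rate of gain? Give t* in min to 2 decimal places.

33.20 min

Maximise g(t)/(T+t): set derivative to zero → g'(t)(T+t) = g(t).
g'(t) = 0.51·310·t^-0.49. Setting 0.51·310·t^-0.49 = 310·t^0.51/(31.9+t) gives 0.51(31.9+t) = t, so 0.49·t = 0.51×31.9.
t* = 0.51×31.9/0.49 = 33.2 min.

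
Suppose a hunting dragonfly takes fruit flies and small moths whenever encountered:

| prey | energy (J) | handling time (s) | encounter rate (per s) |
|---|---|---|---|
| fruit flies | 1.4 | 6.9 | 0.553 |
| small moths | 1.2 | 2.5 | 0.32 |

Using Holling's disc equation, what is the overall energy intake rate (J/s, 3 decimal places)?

Energy encountered per unit search time: 0.553×1.4 + 0.32×1.2 = 1.158 J/s.
Handling time per unit search time: 0.553×6.9 + 0.32×2.5 = 4.616.
Rate = 1.158/(1 + 4.616) = 0.2062 J/s.

0.206 J/s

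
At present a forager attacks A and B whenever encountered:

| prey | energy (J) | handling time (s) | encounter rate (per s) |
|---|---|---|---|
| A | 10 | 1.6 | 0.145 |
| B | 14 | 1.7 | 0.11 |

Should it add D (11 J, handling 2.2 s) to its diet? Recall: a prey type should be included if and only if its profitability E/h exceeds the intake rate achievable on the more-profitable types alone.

Yes

On A and B alone, R = ΣλE/(1+Σλh) = 2.99/1.419 = 2.107 J/s.
Profitability of D: 11/2.2 = 5 J/s.
Since 5 > R, including D increases the long-run rate.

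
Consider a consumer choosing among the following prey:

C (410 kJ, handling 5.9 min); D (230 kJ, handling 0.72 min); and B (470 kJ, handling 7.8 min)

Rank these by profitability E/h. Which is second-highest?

In descending order of E/h:
D: 230/0.72 = 319 kJ/min
C: 410/5.9 = 69.5 kJ/min
B: 470/7.8 = 60.3 kJ/min

C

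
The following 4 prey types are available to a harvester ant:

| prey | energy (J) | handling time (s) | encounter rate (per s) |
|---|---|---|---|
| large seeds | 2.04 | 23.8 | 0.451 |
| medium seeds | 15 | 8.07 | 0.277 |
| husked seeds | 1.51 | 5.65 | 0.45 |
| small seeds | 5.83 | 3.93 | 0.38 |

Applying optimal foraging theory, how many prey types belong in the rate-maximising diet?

E/h in descending order: medium seeds 1.86, small seeds 1.48, husked seeds 0.267, large seeds 0.0857 J/s. The optimal diet is the largest prefix of this list for which every included type satisfies E_i/h_i > R on the types above it.
Rate on top 1: 1.284. small seeds: 1.48 > 1.284 → include.
Rate on top 2: 1.347. husked seeds: 0.267 < 1.347 → exclude; stop.
Optimal diet: medium seeds, small seeds — 2 of 4 types.

2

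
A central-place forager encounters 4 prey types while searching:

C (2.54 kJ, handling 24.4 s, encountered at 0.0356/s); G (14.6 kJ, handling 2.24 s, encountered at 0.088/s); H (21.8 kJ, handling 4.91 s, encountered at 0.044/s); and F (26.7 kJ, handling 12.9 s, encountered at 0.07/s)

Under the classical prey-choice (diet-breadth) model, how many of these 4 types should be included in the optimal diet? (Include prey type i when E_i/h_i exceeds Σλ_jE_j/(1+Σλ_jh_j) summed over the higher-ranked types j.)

3

E/h in descending order: G 6.52, H 4.44, F 2.07, C 0.104 kJ/s. The optimal diet is the largest prefix of this list for which every included type satisfies E_i/h_i > R on the types above it.
Rate on top 1: 1.073. H: 4.44 > 1.073 → include.
Rate on top 2: 1.588. F: 2.07 > 1.588 → include.
Rate on top 3: 1.776. C: 0.104 < 1.776 → exclude; stop.
Optimal diet: G, H, F — 3 of 4 types.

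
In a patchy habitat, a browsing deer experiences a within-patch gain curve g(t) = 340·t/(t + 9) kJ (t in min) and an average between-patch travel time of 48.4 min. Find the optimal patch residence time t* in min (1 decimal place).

20.9 min

Optimal t* satisfies g'(t*) = g(t*)/(T + t*).
g'(t) = 340·9/(t + 9)². Setting 340·9/(t+9)² = 340t/[(t+9)(48.4+t)] gives 9(48.4+t) = t(t+9), so t² = 9×48.4 = 435.6.
t* = √435.6 = 20.87 min.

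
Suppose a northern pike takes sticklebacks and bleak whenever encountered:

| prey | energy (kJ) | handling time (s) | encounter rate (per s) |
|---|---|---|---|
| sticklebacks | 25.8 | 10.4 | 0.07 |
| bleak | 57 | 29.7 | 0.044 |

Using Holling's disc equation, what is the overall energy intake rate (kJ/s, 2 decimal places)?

R = Σλ_iE_i / (1 + Σλ_ih_i)
Numerator: 0.07×25.8 + 0.044×57 = 4.314
Denominator: 1 + 0.07×10.4 + 0.044×29.7 = 3.035
R = 4.314/3.035 = 1.422 kJ/s

1.42 kJ/s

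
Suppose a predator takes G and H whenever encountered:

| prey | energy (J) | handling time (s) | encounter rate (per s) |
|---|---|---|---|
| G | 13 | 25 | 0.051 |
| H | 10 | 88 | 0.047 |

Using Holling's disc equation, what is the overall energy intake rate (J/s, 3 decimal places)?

0.177 J/s

Energy encountered per unit search time: 0.051×13 + 0.047×10 = 1.133 J/s.
Handling time per unit search time: 0.051×25 + 0.047×88 = 5.411.
Rate = 1.133/(1 + 5.411) = 0.1767 J/s.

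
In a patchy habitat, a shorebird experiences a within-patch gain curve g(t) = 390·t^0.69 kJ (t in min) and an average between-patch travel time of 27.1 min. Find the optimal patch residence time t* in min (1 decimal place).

Maximise g(t)/(T+t): set derivative to zero → g'(t)(T+t) = g(t).
g'(t) = 0.69·390·t^-0.31. Setting 0.69·390·t^-0.31 = 390·t^0.69/(27.1+t) gives 0.69(27.1+t) = t, so 0.31·t = 0.69×27.1.
t* = 0.69×27.1/0.31 = 60.32 min.

60.3 min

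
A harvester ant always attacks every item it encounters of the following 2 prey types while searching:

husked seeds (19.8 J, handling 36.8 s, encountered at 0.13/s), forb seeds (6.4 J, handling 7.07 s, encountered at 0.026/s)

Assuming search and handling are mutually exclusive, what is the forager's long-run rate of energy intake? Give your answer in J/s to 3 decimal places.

Energy encountered per unit search time: 0.13×19.8 + 0.026×6.4 = 2.74 J/s.
Handling time per unit search time: 0.13×36.8 + 0.026×7.07 = 4.968.
Rate = 2.74/(1 + 4.968) = 0.4592 J/s.

0.459 J/s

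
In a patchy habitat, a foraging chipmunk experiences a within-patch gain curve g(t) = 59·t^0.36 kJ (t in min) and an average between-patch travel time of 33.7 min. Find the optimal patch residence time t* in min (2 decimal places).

Optimal t* satisfies g'(t*) = g(t*)/(T + t*).
g'(t) = 0.36·59·t^-0.64. Setting 0.36·59·t^-0.64 = 59·t^0.36/(33.7+t) gives 0.36(33.7+t) = t, so 0.64·t = 0.36×33.7.
t* = 0.36×33.7/0.64 = 18.96 min.

18.96 min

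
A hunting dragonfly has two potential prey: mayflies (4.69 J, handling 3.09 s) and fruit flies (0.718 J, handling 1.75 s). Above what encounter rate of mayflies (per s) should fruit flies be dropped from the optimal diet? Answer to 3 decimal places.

Drop fruit flies once their profitability E₂/h₂ falls below the rate achievable on mayflies alone: E₂/h₂ = λE₁/(1 + λh₁).
Solve for λ: λE₁h₂ = E₂(1 + λh₁) → λ(E₁h₂ − E₂h₁) = E₂ → λ = E₂/(E₁h₂ − E₂h₁).
λ = 0.718/(4.69×1.75 − 0.718×3.09) = 0.718/5.989 = 0.1199 per s.

0.120 per s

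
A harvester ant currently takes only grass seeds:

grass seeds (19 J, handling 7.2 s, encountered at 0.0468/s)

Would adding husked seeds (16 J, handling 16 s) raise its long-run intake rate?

On grass seeds alone, R = ΣλE/(1+Σλh) = 0.8892/1.337 = 0.6651 J/s.
Profitability of husked seeds: 16/16 = 1 J/s.
Since 1 > R, including husked seeds increases the long-run rate.

Yes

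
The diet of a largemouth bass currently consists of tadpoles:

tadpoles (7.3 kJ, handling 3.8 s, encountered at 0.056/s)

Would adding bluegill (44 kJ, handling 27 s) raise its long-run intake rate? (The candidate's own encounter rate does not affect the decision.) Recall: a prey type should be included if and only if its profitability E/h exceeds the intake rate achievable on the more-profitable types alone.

Current rate: (0.056×7.3)/(1 + 0.056×3.8) = 0.3371 kJ/s.
Profitability of bluegill: 44/27 = 1.63 kJ/s.
Since 1.63 > R, including bluegill increases the long-run rate.

Yes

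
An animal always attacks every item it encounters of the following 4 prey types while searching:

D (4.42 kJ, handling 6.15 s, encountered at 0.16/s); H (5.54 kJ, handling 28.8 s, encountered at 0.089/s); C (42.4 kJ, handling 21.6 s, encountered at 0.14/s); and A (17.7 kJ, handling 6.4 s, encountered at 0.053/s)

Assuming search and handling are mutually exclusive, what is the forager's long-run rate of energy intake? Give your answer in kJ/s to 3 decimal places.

1.021 kJ/s

R = Σλ_iE_i / (1 + Σλ_ih_i)
Numerator: 0.16×4.42 + 0.089×5.54 + 0.14×42.4 + 0.053×17.7 = 8.074
Denominator: 1 + 0.16×6.15 + 0.089×28.8 + 0.14×21.6 + 0.053×6.4 = 7.91
R = 8.074/7.91 = 1.021 kJ/s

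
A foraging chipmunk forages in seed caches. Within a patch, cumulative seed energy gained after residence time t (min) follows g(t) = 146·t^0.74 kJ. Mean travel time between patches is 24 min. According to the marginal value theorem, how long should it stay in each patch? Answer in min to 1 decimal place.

68.3 min

Optimal t* satisfies g'(t*) = g(t*)/(T + t*).
g'(t) = 0.74·146·t^-0.26. Setting 0.74·146·t^-0.26 = 146·t^0.74/(24+t) gives 0.74(24+t) = t, so 0.26·t = 0.74×24.
t* = 0.74×24/0.26 = 68.31 min.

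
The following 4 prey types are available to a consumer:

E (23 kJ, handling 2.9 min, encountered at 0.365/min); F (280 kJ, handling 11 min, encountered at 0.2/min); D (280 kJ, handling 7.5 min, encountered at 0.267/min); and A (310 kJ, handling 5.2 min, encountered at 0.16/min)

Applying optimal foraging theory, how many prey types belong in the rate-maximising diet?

Profitabilities (E/h, kJ/min): A 59.6, D 37.3, F 25.5, E 7.93. Add prey in this order while the next type's profitability exceeds the intake rate on those already taken.
Rate on top 1: 27.07. D: 37.3 > 27.07 → include.
Rate on top 2: 32.43. F: 25.5 < 32.43 → exclude; stop.
Optimal diet: A, D — 2 of 4 types.

2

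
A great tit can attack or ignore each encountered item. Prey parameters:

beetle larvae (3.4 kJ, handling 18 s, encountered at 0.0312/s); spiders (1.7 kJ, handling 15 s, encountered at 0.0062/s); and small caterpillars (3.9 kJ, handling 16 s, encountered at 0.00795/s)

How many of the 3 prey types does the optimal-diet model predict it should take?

3

Rank by E/h (kJ/s): small caterpillars 0.244, beetle larvae 0.189, spiders 0.113. Include each in turn until the next type's E/h falls below the running intake rate.
Rate on top 1: 0.02751. beetle larvae: 0.189 > 0.02751 → include.
Rate on top 2: 0.08117. spiders: 0.113 > 0.08117 → include.
Optimal diet: small caterpillars, beetle larvae, spiders — 3 of 3 types.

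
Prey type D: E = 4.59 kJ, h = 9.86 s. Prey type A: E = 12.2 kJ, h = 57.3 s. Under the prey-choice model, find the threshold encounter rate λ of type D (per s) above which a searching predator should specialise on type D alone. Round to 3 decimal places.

0.085 per s

The zero-one rule: include type A iff E₂/h₂ > λE₁/(1+λh₁). Equality gives the switch point.
λE₁h₂ = E₂ + λE₂h₁ ⇒ λ = E₂/(E₁h₂ − E₂h₁) = 12.2/(263 − 120.3) = 0.08549 per s.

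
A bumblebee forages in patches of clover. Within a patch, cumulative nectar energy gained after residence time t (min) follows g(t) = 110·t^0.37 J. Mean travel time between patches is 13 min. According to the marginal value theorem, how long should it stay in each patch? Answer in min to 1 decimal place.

7.6 min

Optimal t* satisfies g'(t*) = g(t*)/(T + t*).
g'(t) = 0.37·110·t^-0.63. Setting 0.37·110·t^-0.63 = 110·t^0.37/(13+t) gives 0.37(13+t) = t, so 0.63·t = 0.37×13.
t* = 0.37×13/0.63 = 7.635 min.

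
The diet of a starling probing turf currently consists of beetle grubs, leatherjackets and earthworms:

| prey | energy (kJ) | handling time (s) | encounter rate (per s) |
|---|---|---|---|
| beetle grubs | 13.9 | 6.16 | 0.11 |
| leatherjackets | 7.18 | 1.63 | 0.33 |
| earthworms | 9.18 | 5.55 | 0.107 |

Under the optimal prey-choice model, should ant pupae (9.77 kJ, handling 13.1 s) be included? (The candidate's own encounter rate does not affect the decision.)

No

On beetle grubs, leatherjackets and earthworms alone, R = ΣλE/(1+Σλh) = 4.881/2.809 = 1.737 kJ/s.
Profitability of ant pupae: 9.77/13.1 = 0.7458 kJ/s.
0.7458 < 1.737, so adding ant pupae would lower the average — exclude it.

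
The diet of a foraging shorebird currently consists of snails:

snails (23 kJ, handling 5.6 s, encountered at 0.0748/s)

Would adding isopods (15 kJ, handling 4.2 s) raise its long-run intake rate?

On snails alone, R = ΣλE/(1+Σλh) = 1.72/1.419 = 1.213 kJ/s.
Profitability of isopods: 15/4.2 = 3.571 kJ/s.
3.571 > 1.213, so adding isopods raises the average — include it.

Yes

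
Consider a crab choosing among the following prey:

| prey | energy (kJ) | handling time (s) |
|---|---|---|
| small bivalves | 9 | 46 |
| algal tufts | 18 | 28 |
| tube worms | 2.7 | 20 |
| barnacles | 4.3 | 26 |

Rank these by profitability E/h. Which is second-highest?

small bivalves

Profitability E/h (kJ/s): small bivalves = 9/46 = 0.196, algal tufts = 18/28 = 0.643, tube worms = 2.7/20 = 0.135, barnacles = 4.3/26 = 0.165.
Ranked: algal tufts > small bivalves > barnacles > tube worms.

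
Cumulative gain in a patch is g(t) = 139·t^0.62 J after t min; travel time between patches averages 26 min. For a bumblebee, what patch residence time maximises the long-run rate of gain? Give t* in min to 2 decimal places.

Maximise g(t)/(T+t): set derivative to zero → g'(t)(T+t) = g(t).
g'(t) = 0.62·139·t^-0.38. Setting 0.62·139·t^-0.38 = 139·t^0.62/(26+t) gives 0.62(26+t) = t, so 0.38·t = 0.62×26.
t* = 0.62×26/0.38 = 42.42 min.

42.42 min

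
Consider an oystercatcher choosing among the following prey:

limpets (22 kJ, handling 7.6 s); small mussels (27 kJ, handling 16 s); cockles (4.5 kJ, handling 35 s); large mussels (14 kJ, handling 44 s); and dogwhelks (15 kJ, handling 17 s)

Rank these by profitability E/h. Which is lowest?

cockles

In descending order of E/h:
limpets: 22/7.6 = 2.89 kJ/s
small mussels: 27/16 = 1.69 kJ/s
dogwhelks: 15/17 = 0.882 kJ/s
large mussels: 14/44 = 0.318 kJ/s
cockles: 4.5/35 = 0.129 kJ/s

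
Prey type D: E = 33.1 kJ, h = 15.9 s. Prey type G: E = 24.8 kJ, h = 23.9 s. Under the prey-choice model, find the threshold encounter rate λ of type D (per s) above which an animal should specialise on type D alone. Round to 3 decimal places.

0.063 per s

At the threshold, the rate on type D alone equals the profitability of type G: λ·33.1/(1 + λ·15.9) = 24.8/23.9 = 1.038.
Rearranging, λ(33.1 − 1.038×15.9) = 1.038, so λ = 1.038/16.6 = 0.0625 per s.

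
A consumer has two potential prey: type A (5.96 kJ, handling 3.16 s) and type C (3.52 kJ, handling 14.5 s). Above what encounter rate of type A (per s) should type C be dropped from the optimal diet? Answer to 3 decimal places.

At the threshold, the rate on type A alone equals the profitability of type C: λ·5.96/(1 + λ·3.16) = 3.52/14.5 = 0.2428.
Rearranging, λ(5.96 − 0.2428×3.16) = 0.2428, so λ = 0.2428/5.193 = 0.04675 per s.

0.047 per s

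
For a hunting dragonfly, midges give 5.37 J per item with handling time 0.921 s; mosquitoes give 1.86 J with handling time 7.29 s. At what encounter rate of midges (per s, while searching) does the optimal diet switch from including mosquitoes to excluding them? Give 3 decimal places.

Drop mosquitoes once their profitability E₂/h₂ falls below the rate achievable on midges alone: E₂/h₂ = λE₁/(1 + λh₁).
Solve for λ: λE₁h₂ = E₂(1 + λh₁) → λ(E₁h₂ − E₂h₁) = E₂ → λ = E₂/(E₁h₂ − E₂h₁).
λ = 1.86/(5.37×7.29 − 1.86×0.921) = 1.86/37.43 = 0.04969 per s.

0.050 per s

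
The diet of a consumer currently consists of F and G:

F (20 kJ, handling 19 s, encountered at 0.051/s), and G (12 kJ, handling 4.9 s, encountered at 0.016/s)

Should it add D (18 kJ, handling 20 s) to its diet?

On F and G alone, R = ΣλE/(1+Σλh) = 1.212/2.047 = 0.592 kJ/s.
Profitability of D: 18/20 = 0.9 kJ/s.
0.9 > 0.592, so adding D raises the average — include it.

Yes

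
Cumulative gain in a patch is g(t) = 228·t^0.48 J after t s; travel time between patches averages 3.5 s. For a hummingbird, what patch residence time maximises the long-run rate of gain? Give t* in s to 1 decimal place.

Optimal t* satisfies g'(t*) = g(t*)/(T + t*).
g'(t) = 0.48·228·t^-0.52. Setting 0.48·228·t^-0.52 = 228·t^0.48/(3.5+t) gives 0.48(3.5+t) = t, so 0.52·t = 0.48×3.5.
t* = 0.48×3.5/0.52 = 3.231 s.

3.2 s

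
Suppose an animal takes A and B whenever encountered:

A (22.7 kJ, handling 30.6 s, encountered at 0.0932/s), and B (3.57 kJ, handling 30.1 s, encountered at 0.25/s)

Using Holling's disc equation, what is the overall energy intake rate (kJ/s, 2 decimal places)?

R = Σλ_iE_i / (1 + Σλ_ih_i)
Numerator: 0.0932×22.7 + 0.25×3.57 = 3.008
Denominator: 1 + 0.0932×30.6 + 0.25×30.1 = 11.38
R = 3.008/11.38 = 0.2644 kJ/s

0.26 kJ/s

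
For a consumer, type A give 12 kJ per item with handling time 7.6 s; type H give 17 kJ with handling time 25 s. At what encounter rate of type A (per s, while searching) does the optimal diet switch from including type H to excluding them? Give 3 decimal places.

0.100 per s

At the threshold, the rate on type A alone equals the profitability of type H: λ·12/(1 + λ·7.6) = 17/25 = 0.68.
Rearranging, λ(12 − 0.68×7.6) = 0.68, so λ = 0.68/6.832 = 0.09953 per s.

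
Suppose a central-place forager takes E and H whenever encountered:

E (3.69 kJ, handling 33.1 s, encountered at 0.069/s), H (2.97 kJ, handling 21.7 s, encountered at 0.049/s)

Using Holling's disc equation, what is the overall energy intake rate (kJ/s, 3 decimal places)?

0.092 kJ/s

R = Σλ_iE_i / (1 + Σλ_ih_i)
Numerator: 0.069×3.69 + 0.049×2.97 = 0.4001
Denominator: 1 + 0.069×33.1 + 0.049×21.7 = 4.347
R = 0.4001/4.347 = 0.09205 kJ/s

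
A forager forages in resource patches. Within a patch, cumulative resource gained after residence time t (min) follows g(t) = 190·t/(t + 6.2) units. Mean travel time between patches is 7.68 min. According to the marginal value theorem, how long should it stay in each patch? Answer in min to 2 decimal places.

By the marginal value theorem, leave when the instantaneous gain rate g'(t) equals the habitat-wide average g(t)/(T + t).
g'(t) = 190·6.2/(t + 6.2)². Setting 190·6.2/(t+6.2)² = 190t/[(t+6.2)(7.68+t)] gives 6.2(7.68+t) = t(t+6.2), so t² = 6.2×7.68 = 47.62.
t* = √47.62 = 6.9 min.

6.90 min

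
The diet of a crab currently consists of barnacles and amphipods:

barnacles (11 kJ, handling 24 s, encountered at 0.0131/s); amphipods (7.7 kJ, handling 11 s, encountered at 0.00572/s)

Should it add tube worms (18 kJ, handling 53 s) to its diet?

On barnacles and amphipods alone, R = ΣλE/(1+Σλh) = 0.1881/1.377 = 0.1366 kJ/s.
Profitability of tube worms: 18/53 = 0.3396 kJ/s.
Since 0.3396 > R, including tube worms increases the long-run rate.

Yes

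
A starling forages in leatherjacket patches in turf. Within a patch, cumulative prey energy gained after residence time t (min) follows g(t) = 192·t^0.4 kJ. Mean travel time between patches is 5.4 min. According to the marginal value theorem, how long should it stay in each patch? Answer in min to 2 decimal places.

By the marginal value theorem, leave when the instantaneous gain rate g'(t) equals the habitat-wide average g(t)/(T + t).
g'(t) = 0.4·192·t^-0.6. Setting 0.4·192·t^-0.6 = 192·t^0.4/(5.4+t) gives 0.4(5.4+t) = t, so 0.60·t = 0.4×5.4.
t* = 0.4×5.4/0.60 = 3.6 min.

3.60 min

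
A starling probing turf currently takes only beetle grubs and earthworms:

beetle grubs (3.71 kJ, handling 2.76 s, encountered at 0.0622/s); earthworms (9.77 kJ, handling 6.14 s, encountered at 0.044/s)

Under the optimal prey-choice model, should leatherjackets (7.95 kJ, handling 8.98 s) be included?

Current rate: (0.0622×3.71 + 0.044×9.77)/(1 + 0.0622×2.76 + 0.044×6.14) = 0.4582 kJ/s.
leatherjackets: E/h = 7.95/8.98 = 0.8853 kJ/s.
0.8853 > 0.4582, so adding leatherjackets raises the average — include it.

Yes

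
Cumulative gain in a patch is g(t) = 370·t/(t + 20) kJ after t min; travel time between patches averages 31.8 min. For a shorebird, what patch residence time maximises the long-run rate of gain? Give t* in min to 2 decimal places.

By the marginal value theorem, leave when the instantaneous gain rate g'(t) equals the habitat-wide average g(t)/(T + t).
g'(t) = 370·20/(t + 20)². Setting 370·20/(t+20)² = 370t/[(t+20)(31.8+t)] gives 20(31.8+t) = t(t+20), so t² = 20×31.8 = 636.
t* = √636 = 25.22 min.

25.22 min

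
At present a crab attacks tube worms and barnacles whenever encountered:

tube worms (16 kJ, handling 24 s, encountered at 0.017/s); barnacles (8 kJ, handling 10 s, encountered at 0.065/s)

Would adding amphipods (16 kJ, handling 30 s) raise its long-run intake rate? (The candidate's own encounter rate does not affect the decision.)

Current rate: (0.017×16 + 0.065×8)/(1 + 0.017×24 + 0.065×10) = 0.3848 kJ/s.
Profitability of amphipods: 16/30 = 0.5333 kJ/s.
0.5333 > 0.3848, so adding amphipods raises the average — include it.

Yes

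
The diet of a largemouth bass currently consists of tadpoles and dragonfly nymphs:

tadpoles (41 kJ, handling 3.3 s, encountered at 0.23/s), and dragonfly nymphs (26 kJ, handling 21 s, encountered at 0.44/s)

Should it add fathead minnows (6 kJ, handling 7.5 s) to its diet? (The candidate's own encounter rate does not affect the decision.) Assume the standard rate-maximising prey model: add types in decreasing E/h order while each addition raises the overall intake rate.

No

Current rate: (0.23×41 + 0.44×26)/(1 + 0.23×3.3 + 0.44×21) = 1.897 kJ/s.
fathead minnows: E/h = 6/7.5 = 0.8 kJ/s.
Since 0.8 < R, time spent handling fathead minnows is better spent searching.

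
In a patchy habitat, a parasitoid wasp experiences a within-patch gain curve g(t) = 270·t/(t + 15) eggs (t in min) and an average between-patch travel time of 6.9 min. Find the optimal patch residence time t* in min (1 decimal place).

Maximise g(t)/(T+t): set derivative to zero → g'(t)(T+t) = g(t).
g'(t) = 270·15/(t + 15)². Setting 270·15/(t+15)² = 270t/[(t+15)(6.9+t)] gives 15(6.9+t) = t(t+15), so t² = 15×6.9 = 103.5.
t* = √103.5 = 10.17 min.

10.2 min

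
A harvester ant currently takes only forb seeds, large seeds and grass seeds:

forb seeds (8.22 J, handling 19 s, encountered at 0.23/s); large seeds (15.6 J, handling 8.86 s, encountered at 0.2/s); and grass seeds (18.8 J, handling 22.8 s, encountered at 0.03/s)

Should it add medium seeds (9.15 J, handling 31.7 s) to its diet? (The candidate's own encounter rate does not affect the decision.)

Intake rate on the current diet: R = (0.23×8.22 + 0.2×15.6 + 0.03×18.8) / (1 + 0.23×19 + 0.2×8.86 + 0.03×22.8) = 5.575/7.826 = 0.7123 J/s.
Profitability of medium seeds: 9.15/31.7 = 0.2886 J/s.
0.2886 < 0.7123, so adding medium seeds would lower the average — exclude it.

No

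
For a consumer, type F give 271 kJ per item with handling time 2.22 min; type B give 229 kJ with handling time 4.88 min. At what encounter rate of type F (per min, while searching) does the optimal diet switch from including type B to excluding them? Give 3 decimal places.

0.281 per min

At the threshold, the rate on type F alone equals the profitability of type B: λ·271/(1 + λ·2.22) = 229/4.88 = 46.93.
Rearranging, λ(271 − 46.93×2.22) = 46.93, so λ = 46.93/166.8 = 0.2813 per min.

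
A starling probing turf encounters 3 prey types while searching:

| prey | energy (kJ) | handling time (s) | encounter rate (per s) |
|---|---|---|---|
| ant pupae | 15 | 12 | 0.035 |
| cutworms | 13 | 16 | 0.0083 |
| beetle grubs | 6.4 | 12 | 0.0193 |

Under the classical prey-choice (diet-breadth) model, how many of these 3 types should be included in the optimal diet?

Rank by E/h (kJ/s): ant pupae 1.25, cutworms 0.812, beetle grubs 0.533. Include each in turn until the next type's E/h falls below the running intake rate.
Rate on top 1: 0.3697. cutworms: 0.812 > 0.3697 → include.
Rate on top 2: 0.4076. beetle grubs: 0.533 > 0.4076 → include.
Optimal diet: ant pupae, cutworms, beetle grubs — 3 of 3 types.

3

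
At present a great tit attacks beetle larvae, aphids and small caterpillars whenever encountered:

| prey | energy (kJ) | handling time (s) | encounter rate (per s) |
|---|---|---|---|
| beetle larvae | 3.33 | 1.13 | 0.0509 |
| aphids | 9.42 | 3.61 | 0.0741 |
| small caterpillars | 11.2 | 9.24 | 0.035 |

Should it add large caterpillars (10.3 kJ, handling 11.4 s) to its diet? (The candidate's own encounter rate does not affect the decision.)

Yes

Intake rate on the current diet: R = (0.0509×3.33 + 0.0741×9.42 + 0.035×11.2) / (1 + 0.0509×1.13 + 0.0741×3.61 + 0.035×9.24) = 1.26/1.648 = 0.7641 kJ/s.
Profitability of large caterpillars: 10.3/11.4 = 0.9035 kJ/s.
0.9035 > 0.7641, so adding large caterpillars raises the average — include it.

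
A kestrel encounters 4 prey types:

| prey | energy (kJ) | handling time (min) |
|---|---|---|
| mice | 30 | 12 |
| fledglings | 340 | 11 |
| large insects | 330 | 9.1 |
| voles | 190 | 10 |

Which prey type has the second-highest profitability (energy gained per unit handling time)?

fledglings

In descending order of E/h:
large insects: 330/9.1 = 36.3 kJ/min
fledglings: 340/11 = 30.9 kJ/min
voles: 190/10 = 19 kJ/min
mice: 30/12 = 2.5 kJ/min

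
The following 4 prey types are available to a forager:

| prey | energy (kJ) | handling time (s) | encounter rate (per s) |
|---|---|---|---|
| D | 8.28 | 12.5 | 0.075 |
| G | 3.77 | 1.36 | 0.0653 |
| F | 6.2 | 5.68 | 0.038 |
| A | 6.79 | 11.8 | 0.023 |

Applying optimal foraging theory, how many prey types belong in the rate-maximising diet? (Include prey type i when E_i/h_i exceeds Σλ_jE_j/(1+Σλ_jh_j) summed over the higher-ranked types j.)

4

Profitabilities (E/h, kJ/s): G 2.77, F 1.09, D 0.662, A 0.575. Add prey in this order while the next type's profitability exceeds the intake rate on those already taken.
Rate on top 1: 0.2261. F: 1.09 > 0.2261 → include.
Rate on top 2: 0.3693. D: 0.662 > 0.3693 → include.
Rate on top 3: 0.4918. A: 0.575 > 0.4918 → include.
Optimal diet: G, F, D, A — 4 of 4 types.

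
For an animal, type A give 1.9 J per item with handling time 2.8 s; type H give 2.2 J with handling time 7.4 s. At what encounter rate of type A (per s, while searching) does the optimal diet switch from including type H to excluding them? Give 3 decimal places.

0.278 per s

At the threshold, the rate on type A alone equals the profitability of type H: λ·1.9/(1 + λ·2.8) = 2.2/7.4 = 0.2973.
Rearranging, λ(1.9 − 0.2973×2.8) = 0.2973, so λ = 0.2973/1.068 = 0.2785 per s.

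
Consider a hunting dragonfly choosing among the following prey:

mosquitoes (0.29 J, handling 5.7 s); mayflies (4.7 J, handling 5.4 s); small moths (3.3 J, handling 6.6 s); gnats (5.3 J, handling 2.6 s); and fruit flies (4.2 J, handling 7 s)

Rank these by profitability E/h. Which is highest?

In descending order of E/h:
gnats: 5.3/2.6 = 2.04 J/s
mayflies: 4.7/5.4 = 0.87 J/s
fruit flies: 4.2/7 = 0.6 J/s
small moths: 3.3/6.6 = 0.5 J/s
mosquitoes: 0.29/5.7 = 0.0509 J/s

gnats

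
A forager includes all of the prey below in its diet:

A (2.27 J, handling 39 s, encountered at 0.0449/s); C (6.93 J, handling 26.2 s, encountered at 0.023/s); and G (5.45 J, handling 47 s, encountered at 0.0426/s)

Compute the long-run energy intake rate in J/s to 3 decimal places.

0.092 J/s

R = (0.0449×2.27 + 0.023×6.93 + 0.0426×5.45) / (1 + 0.0449×39 + 0.023×26.2 + 0.0426×47) = 0.4935/5.356 = 0.09214 J/s.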